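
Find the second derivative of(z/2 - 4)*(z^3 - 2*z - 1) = 6*z^2 - 24*z - 2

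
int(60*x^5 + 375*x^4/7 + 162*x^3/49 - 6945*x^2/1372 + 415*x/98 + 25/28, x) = 10*x^6 + 75*x^5/7 + 81*x^4/98 - 2315*x^3/1372 + 415*x^2/196 + 25*x/28 + C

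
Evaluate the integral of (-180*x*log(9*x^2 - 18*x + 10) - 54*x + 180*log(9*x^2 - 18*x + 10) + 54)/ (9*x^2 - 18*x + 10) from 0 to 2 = 0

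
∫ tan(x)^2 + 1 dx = tan(x) + C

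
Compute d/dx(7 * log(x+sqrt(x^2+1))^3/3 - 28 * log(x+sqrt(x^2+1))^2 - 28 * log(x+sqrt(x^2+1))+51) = (7*x*log(x + sqrt(x^2 + 1))^2 - 56*x*log(x + sqrt(x^2 + 1)) - 28*x + 7*sqrt(x^2 + 1)*log(x + sqrt(x^2 + 1))^2 - 56*sqrt(x^2 + 1)*log(x + sqrt(x^2 + 1)) - 28*sqrt(x^2 + 1))/(x^2 + x*sqrt(x^2 + 1) + 1)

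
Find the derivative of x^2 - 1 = 2*x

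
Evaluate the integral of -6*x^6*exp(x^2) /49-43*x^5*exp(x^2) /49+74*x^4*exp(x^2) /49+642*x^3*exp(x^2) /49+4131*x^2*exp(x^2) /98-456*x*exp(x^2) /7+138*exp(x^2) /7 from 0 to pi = 40 + (4 - 3*pi)*(-5 + pi^2/7 + pi/2)*(pi^2/7 + 2 + 5*pi/7)*exp(pi^2)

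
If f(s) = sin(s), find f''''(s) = sin(s)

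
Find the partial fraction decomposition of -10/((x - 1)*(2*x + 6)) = 5/(4*(x + 3)) - 5/(4*(x - 1))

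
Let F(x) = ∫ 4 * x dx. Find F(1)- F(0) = 2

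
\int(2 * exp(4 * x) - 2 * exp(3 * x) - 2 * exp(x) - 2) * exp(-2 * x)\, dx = (-exp(2*x) + exp(x) + 1)^2*exp(-2*x) + C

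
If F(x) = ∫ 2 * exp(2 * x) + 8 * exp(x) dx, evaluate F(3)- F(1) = -(E + 4)^2 + (4 + exp(3))^2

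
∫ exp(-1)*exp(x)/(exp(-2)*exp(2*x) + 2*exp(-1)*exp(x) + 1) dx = exp(x)/(exp(x) + E) + C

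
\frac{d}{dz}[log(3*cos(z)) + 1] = -tan(z)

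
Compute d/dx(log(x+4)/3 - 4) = 1/(3*x + 12)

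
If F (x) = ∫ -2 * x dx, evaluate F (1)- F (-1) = 0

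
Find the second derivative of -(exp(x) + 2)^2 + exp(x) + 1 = -4*exp(2*x) - 3*exp(x)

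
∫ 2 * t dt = t^2 + C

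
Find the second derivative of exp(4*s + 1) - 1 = 16*exp(4*s + 1)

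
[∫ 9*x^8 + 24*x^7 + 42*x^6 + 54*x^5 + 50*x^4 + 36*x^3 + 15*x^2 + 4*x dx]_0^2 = 3136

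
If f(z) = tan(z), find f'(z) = cos(z)^(-2)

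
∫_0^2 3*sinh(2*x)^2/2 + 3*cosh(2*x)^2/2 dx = 3*sinh(4)*cosh(4)/4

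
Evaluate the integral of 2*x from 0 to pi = pi^2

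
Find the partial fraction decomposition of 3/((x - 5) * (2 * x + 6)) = -3/(16*(x + 3)) + 3/(16*(x - 5))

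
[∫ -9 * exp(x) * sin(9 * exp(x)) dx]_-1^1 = cos(9*E) - cos(9*exp(-1))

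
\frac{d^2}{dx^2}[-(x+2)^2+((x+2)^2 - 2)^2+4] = 12*x^2 + 48*x + 38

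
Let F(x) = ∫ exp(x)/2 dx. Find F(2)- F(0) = -1/2 + exp(2)/2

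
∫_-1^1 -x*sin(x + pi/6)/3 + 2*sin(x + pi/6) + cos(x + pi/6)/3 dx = sqrt(3)*cos(1)/3 + 2*sin(1)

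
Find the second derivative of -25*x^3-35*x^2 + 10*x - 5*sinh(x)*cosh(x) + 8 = -150*x - 10*sinh(2*x) - 70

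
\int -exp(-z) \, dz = exp(-z) + C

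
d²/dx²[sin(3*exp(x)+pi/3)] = 3*(-3*exp(x)*sin(3*exp(x) + pi/3) + cos(3*exp(x) + pi/3))*exp(x)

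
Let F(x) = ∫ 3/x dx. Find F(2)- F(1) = 3*log(2)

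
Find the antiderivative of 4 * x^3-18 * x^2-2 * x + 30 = x^4 - 6*x^3 - x^2 + 30*x + C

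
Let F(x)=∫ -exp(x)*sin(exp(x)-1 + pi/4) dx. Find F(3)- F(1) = cos(-1 + pi/4 + exp(3)) - cos(-1 + pi/4 + E)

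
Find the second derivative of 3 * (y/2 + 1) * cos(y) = -3*y*cos(y)/2 - 3*sin(y) - 3*cos(y)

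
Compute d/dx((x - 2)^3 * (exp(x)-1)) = x^3*exp(x) - 3*x^2*exp(x) - 3*x^2 + 12*x + 4*exp(x) - 12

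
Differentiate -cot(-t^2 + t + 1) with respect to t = (1 - 2*t)/sin(-t^2 + t + 1)^2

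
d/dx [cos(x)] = -sin(x)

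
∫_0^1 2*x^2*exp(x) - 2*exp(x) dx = -2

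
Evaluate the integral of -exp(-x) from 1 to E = -exp(-1) + exp(-E)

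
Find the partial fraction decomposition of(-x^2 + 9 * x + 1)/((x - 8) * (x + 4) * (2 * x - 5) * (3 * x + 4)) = -15/(224*(3*x + 4)) - 6/(143*(2*x - 5)) + 17/(416*(x + 4)) + 3/(1232*(x - 8))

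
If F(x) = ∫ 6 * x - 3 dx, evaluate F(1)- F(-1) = -6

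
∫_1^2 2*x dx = 3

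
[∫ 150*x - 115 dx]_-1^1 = -230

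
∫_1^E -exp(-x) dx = -exp(-1) + exp(-E)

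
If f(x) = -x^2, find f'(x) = -2*x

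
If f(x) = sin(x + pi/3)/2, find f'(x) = cos(x + pi/3)/2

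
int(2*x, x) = x^2 + C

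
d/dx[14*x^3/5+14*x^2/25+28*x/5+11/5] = 42*x^2/5 + 28*x/25 + 28/5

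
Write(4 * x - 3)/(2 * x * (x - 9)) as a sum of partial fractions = 11/(6*(x - 9)) + 1/(6*x)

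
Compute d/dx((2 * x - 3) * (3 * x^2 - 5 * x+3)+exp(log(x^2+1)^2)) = (18*x^4 - 38*x^3 + 39*x^2 + 4*x*exp(log(x^2 + 1)^2)*log(x^2 + 1) - 38*x + 21)/(x^2 + 1)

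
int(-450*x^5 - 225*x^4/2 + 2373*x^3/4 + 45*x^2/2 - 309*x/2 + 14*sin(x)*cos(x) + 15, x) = -75*x^6 - 45*x^5/2 + 2373*x^4/16 + 15*x^3/2 - 309*x^2/4 + 15*x + 7*sin(x)^2 + C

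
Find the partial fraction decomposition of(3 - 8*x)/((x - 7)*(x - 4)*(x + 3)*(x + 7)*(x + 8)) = 67/(900*(x + 8)) - 59/(616*(x + 7)) + 27/(1400*(x + 3)) + 29/(2772*(x - 4)) - 53/(6300*(x - 7))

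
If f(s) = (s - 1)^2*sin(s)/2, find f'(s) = s^2*cos(s)/2 + s*sin(s) - s*cos(s) - sin(s) + cos(s)/2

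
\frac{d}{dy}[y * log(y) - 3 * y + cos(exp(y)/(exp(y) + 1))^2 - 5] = (exp(2*y)*log(y) - 2*exp(2*y) + 2*exp(y)*log(y) - exp(y)*sin(2*exp(y)/(exp(y) + 1)) - 4*exp(y) + log(y) - 2)/(exp(2*y) + 2*exp(y) + 1)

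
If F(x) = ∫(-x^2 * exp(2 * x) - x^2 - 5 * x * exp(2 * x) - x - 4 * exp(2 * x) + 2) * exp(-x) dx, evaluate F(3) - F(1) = -19*exp(3) - 5*exp(-1) + 19*exp(-3) + 5*E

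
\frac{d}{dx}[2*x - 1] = 2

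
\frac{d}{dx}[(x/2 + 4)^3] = 3*x^2/8 + 6*x + 24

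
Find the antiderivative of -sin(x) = cos(x) + C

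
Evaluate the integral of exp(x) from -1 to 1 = E - exp(-1)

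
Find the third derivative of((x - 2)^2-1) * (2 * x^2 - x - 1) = 48*x - 54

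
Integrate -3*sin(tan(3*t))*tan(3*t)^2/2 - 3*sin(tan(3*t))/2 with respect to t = cos(tan(3*t))/2 + C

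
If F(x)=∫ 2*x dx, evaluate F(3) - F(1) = 8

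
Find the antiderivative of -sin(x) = cos(x) + C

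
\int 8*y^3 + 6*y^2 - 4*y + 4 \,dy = 2*y^4 + 2*y^3 - 2*y^2 + 4*y + C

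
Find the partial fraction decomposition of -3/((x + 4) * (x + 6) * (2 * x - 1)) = -4/(39*(2*x - 1)) - 3/(26*(x + 6)) + 1/(6*(x + 4))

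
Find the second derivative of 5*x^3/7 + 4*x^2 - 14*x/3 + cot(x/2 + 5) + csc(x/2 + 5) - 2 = 30*x/7 + cot(x/2 + 5)^3/2 + cot(x/2 + 5)^2*csc(x/2 + 5)/2 + cot(x/2 + 5)/2 + csc(x/2 + 5)/4 + 8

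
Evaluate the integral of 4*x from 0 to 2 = 8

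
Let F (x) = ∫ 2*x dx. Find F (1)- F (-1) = 0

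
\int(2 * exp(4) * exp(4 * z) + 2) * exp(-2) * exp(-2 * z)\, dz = 2*sinh(2*z + 2) + C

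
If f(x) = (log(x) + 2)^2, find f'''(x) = (4*log(x) + 2)/x^3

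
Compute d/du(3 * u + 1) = 3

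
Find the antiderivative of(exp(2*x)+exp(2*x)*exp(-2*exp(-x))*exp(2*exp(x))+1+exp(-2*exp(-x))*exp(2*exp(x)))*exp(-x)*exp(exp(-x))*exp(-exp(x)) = 2*sinh(2*sinh(x)) + C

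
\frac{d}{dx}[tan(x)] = cos(x)^(-2)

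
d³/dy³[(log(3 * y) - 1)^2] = (4*log(y) - 10 + 4*log(3))/y^3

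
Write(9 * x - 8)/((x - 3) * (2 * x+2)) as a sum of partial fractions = 17/(8*(x + 1)) + 19/(8*(x - 3))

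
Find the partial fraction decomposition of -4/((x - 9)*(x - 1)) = 1/(2*(x - 1)) - 1/(2*(x - 9))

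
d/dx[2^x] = 2^x*log(2)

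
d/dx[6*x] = 6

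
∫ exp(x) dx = exp(x) + C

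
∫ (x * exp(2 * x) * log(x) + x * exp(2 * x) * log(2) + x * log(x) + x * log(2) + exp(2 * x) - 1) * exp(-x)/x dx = 2*log(2*x)*sinh(x) + C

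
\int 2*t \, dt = t^2 + C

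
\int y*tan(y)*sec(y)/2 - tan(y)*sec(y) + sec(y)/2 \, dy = (y/2 - 1)*sec(y) + C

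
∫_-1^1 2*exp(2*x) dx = -exp(-2) + exp(2)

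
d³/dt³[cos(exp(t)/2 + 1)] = (exp(2*t)*sin(exp(t)/2 + 1) - 6*exp(t)*cos(exp(t)/2 + 1) - 4*sin(exp(t)/2 + 1))*exp(t)/8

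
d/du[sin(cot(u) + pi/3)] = -cos(pi/3 + 1/tan(u))/sin(u)^2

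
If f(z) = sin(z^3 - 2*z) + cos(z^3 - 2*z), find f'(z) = -3*z^2*sin(z^3 - 2*z) + 3*z^2*cos(z^3 - 2*z) + 2*sin(z^3 - 2*z) - 2*cos(z^3 - 2*z)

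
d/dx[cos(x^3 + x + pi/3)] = -(3*x^2 + 1)*sin(x^3 + x + pi/3)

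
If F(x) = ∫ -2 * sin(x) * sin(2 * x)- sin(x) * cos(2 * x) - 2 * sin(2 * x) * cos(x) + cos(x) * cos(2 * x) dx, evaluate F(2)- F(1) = (cos(2) + sin(2))*cos(4) - (cos(1) + sin(1))*cos(2)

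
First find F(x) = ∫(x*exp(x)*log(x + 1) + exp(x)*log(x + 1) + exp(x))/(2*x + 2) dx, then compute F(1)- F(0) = E*log(2)/2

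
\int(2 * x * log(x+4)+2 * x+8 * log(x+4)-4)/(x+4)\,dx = 2*(x - 2)*log(x + 4) + C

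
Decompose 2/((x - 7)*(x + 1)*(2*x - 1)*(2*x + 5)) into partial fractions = -4/(171*(2*x + 5)) - 4/(117*(2*x - 1)) + 1/(36*(x + 1)) + 1/(988*(x - 7))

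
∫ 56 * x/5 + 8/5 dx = 28*x^2/5 + 8*x/5 + C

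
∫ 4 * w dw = 2*w^2 + C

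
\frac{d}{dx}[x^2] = 2*x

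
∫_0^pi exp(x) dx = -1 + exp(pi)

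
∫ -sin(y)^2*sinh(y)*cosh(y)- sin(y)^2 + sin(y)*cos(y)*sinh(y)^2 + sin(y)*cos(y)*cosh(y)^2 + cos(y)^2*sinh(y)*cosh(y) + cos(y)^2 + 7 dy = 7*y + sin(2*y)*sinh(2*y)/4 + sin(2*y)/2 + C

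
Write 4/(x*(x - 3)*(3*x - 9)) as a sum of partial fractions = -4/(27*(x - 3)) + 4/(9*(x - 3)^2) + 4/(27*x)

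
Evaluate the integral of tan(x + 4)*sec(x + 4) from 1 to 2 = -sec(5) + sec(6)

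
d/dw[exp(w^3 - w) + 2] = 3*w^2*exp(w^3 - w) - exp(w^3 - w)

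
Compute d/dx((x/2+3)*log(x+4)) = (x*log(x + 4) + x + 4*log(x + 4) + 6)/(2*x + 8)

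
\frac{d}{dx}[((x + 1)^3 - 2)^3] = 9*x^8 + 72*x^7 + 252*x^6 + 468*x^5 + 450*x^4 + 144*x^3 - 72*x^2 - 36*x + 9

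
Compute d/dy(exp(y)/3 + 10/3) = exp(y)/3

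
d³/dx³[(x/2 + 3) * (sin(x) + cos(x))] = x*sin(x)/2 - x*cos(x)/2 + 3*sin(x)/2 - 9*cos(x)/2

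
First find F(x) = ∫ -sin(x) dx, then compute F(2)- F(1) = -cos(1) + cos(2)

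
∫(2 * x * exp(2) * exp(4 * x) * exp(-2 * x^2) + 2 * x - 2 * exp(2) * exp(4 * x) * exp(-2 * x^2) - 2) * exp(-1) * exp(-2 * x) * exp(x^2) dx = -2*sinh(-x^2 + 2*x + 1) + C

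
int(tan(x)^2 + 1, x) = tan(x) + C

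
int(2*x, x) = x^2 + C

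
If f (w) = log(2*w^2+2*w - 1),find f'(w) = (4*w + 2)/(2*w^2 + 2*w - 1)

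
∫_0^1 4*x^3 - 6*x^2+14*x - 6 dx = 0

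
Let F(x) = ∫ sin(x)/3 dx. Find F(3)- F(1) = cos(1)/3 - cos(3)/3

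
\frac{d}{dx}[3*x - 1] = 3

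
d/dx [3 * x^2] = 6*x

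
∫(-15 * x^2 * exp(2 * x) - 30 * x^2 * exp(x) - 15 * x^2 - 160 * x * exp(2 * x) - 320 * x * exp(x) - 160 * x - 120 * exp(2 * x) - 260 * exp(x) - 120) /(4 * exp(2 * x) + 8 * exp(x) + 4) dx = 5*(-(exp(x) + 1)*(x^3 + 16*x^2 + 24*x - 20) - 4*exp(x))/(4*(exp(x) + 1)) + C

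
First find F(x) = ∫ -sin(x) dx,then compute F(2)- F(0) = -1 + cos(2)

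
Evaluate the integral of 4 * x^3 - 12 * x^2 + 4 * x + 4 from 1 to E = -4 + (-exp(2) + 1 + 2*E)^2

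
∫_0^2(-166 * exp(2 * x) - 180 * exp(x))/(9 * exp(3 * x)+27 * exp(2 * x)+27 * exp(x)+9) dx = -3679/36 - 4*exp(2)/(3*(1 + exp(2))) + 7*(-4 + exp(2)/(3*(1 + exp(2))))^2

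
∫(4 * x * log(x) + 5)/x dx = (4*x + 5)*(log(x) - 1) + C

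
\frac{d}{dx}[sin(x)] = cos(x)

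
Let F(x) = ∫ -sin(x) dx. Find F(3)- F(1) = cos(3) - cos(1)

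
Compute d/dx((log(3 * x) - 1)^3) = (3*log(x)^2 - 6*log(x) + 6*log(3)*log(x) - 6*log(3) + 3 + 3*log(3)^2)/x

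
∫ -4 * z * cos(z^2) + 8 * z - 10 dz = 4*z^2 - 10*z - 2*sin(z^2) + C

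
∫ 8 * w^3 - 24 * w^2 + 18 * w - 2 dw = 2*w^4 - 8*w^3 + 9*w^2 - 2*w + C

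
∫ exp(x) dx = exp(x) + C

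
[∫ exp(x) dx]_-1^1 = E - exp(-1)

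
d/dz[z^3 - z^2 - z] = 3*z^2 - 2*z - 1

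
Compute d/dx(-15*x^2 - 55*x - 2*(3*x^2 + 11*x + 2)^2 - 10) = -72*x^3 - 396*x^2 - 562*x - 143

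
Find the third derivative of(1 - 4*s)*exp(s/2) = -s*exp(s/2)/2 - 23*exp(s/2)/8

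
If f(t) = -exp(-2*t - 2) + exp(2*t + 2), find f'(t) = (2*exp(4*t + 4) + 2)*exp(-2*t - 2)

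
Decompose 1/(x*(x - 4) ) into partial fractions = 1/(4*(x - 4)) - 1/(4*x)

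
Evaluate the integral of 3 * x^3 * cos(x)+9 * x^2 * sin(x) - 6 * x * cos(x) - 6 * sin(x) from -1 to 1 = 0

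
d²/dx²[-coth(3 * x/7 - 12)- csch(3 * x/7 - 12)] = -(18*cosh(3*x/7 - 12) + 9*cosh(6*x/7 - 24)/2 + 27/2)/(49*sinh(3*x/7 - 12)^3)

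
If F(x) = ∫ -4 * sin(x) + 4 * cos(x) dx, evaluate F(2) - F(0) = -4 + 4*cos(2) + 4*sin(2)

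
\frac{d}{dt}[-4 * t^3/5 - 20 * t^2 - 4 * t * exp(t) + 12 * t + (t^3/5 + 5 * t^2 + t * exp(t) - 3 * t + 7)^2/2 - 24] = 3*t^5/25 + t^4*exp(t)/5 + 5*t^4 + 29*t^3*exp(t)/5 + 238*t^3/5 + t^2*exp(2*t) + 12*t^2*exp(t) - 216*t^2/5 + t*exp(2*t) - 3*t*exp(t) + 39*t + 3*exp(t) - 9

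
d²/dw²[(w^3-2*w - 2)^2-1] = 30*w^4 - 48*w^2 - 24*w + 8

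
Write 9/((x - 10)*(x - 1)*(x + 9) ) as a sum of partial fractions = 9/(190*(x + 9)) - 1/(10*(x - 1)) + 1/(19*(x - 10))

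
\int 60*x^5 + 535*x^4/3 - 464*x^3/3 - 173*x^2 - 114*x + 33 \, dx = 10*x^6 + 107*x^5/3 - 116*x^4/3 - 173*x^3/3 - 57*x^2 + 33*x + C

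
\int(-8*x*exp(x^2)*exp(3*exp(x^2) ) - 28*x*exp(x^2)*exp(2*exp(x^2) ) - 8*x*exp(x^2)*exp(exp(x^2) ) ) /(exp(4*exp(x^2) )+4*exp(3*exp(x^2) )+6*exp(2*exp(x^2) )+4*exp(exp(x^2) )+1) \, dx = (-7*exp(3*exp(x^2)) - 17*exp(2*exp(x^2)) - 10*exp(exp(x^2)) - 2)/(exp(3*exp(x^2)) + 3*exp(2*exp(x^2)) + 3*exp(exp(x^2)) + 1) + C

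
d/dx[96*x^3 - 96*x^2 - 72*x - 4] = 288*x^2 - 192*x - 72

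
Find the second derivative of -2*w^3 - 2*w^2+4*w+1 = -12*w - 4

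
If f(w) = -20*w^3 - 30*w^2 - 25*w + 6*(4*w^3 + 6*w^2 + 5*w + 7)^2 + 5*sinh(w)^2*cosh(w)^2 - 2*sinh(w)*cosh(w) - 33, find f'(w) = 576*w^5 + 1440*w^4 + 1824*w^3 + 2028*w^2 + 1248*w + 5*sinh(4*w)/2 - 2*cosh(2*w) + 395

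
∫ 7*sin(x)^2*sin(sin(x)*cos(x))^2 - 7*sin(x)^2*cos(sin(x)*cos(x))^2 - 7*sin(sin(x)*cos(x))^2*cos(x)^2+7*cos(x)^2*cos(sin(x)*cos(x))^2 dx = 7*sin(sin(2*x))/2 + C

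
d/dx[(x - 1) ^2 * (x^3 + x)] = 5*x^4 - 8*x^3 + 6*x^2 - 4*x + 1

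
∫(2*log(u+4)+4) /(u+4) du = (log(u + 4) + 2)^2 + C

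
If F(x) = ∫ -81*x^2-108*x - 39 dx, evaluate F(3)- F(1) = -1212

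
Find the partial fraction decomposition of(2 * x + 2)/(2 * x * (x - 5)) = 6/(5*(x - 5)) - 1/(5*x)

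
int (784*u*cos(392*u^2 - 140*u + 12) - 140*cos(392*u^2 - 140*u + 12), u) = sin(392*u^2 - 140*u + 12) + C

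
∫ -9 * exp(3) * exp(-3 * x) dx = 3*exp(3 - 3*x) + C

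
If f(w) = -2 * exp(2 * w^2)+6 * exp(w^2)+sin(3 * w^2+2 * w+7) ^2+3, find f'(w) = -8*w*exp(2*w^2) + 12*w*exp(w^2) + 6*w*sin(6*w^2 + 4*w + 14) + 2*sin(6*w^2 + 4*w + 14)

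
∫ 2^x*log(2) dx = 2^x + C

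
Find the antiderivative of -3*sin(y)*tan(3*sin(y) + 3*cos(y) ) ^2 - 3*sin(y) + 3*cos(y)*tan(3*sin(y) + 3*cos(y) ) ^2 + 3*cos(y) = tan(3*sqrt(2)*sin(y + pi/4)) + C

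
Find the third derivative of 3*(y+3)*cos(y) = 3*y*sin(y) + 9*sin(y) - 9*cos(y)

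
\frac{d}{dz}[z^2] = 2*z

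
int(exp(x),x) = exp(x) + C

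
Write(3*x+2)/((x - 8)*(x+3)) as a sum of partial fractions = 7/(11*(x + 3)) + 26/(11*(x - 8))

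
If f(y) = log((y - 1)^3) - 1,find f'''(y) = 6/(y^3 - 3*y^2 + 3*y - 1)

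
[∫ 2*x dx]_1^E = -1 + exp(2)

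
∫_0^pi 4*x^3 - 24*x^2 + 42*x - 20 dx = -4 - 3*(-2 + pi)^2 + (-2 + pi)^4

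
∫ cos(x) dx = sin(x) + C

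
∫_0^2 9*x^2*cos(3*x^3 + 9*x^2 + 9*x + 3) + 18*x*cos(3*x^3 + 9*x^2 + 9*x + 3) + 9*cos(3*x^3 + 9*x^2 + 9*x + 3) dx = sin(81) - sin(3)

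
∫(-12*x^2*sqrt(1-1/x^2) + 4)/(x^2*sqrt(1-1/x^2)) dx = -12*x + 4*asec(x) + C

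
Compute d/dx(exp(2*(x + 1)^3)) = 6*x^2*exp(2*x^3 + 6*x^2 + 6*x + 2) + 12*x*exp(2*x^3 + 6*x^2 + 6*x + 2) + 6*exp(2*x^3 + 6*x^2 + 6*x + 2)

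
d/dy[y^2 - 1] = 2*y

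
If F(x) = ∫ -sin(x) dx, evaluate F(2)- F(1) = -cos(1) + cos(2)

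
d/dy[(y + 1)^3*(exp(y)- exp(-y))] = (y^3*exp(2*y) + y^3 + 6*y^2*exp(2*y) + 9*y*exp(2*y) - 3*y + 4*exp(2*y) - 2)*exp(-y)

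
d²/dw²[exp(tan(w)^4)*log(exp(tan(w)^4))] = 4*(4*tan(w)^12 + 8*tan(w)^10 + 17*tan(w)^8 + 24*tan(w)^6 + 16*tan(w)^4 + 8*tan(w)^2 + 3)*exp(tan(w)^4)*tan(w)^2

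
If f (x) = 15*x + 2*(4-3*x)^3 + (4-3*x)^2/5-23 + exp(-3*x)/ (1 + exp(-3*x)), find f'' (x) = (-1620*x*exp(9*x) - 4860*x*exp(6*x) - 4860*x*exp(3*x) - 1620*x + 2178*exp(9*x) + 6579*exp(6*x) + 6489*exp(3*x) + 2178)/(5*exp(9*x) + 15*exp(6*x) + 15*exp(3*x) + 5)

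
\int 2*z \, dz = z^2 + C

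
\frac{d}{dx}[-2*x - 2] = -2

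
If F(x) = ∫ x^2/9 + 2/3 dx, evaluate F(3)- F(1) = 62/27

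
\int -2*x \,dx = -x^2 + C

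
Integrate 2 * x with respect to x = x^2 + C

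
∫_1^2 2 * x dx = 3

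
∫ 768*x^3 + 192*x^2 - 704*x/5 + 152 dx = 192*x^4 + 64*x^3 - 352*x^2/5 + 152*x + C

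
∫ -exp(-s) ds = exp(-s) + C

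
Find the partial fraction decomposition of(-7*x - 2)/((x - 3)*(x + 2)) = -12/(5*(x + 2)) - 23/(5*(x - 3))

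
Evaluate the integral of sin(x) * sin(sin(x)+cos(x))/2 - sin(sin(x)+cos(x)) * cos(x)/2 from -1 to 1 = -cos(-cos(1) + sin(1))/2 + cos(cos(1) + sin(1))/2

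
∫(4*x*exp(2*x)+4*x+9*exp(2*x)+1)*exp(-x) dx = 2*(4*x + 5)*sinh(x) + C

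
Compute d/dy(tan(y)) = cos(y)^(-2)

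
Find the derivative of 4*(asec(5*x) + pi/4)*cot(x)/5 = (-4*x^2*sqrt(25 - 1/x^2)*asec(5*x)/sin(x)^2 - pi*x^2*sqrt(25 - 1/x^2)/sin(x)^2 + 4/tan(x))/(25*x^2*sqrt(1 - 1/(25*x^2)))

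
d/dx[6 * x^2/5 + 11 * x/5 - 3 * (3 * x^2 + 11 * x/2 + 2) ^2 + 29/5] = -108*x^3 - 297*x^2 - 2511*x/10 - 319/5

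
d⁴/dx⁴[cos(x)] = cos(x)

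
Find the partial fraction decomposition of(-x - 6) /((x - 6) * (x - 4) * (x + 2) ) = -1/(12*(x + 2)) + 5/(6*(x - 4)) - 3/(4*(x - 6))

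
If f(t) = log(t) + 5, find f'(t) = 1/t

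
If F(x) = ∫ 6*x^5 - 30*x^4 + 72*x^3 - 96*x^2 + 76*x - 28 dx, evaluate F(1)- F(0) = -9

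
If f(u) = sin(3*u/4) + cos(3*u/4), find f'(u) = 3*sqrt(2)*cos(3*u/4 + pi/4)/4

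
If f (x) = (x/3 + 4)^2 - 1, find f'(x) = 2*x/9 + 8/3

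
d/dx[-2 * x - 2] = -2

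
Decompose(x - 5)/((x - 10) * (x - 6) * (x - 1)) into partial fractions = -4/(45*(x - 1)) - 1/(20*(x - 6)) + 5/(36*(x - 10))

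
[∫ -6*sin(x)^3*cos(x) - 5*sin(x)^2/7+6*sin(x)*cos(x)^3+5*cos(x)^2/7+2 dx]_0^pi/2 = pi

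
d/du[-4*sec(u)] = -4*tan(u)*sec(u)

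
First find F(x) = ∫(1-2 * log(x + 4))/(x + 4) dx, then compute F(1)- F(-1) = -log(5)^2 - log(3) + log(3)^2 + log(5)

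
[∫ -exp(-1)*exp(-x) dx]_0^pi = -exp(-1) + exp(-pi - 1)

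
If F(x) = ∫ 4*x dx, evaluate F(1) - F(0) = 2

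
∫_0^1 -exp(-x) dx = -1 + exp(-1)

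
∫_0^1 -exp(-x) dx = -1 + exp(-1)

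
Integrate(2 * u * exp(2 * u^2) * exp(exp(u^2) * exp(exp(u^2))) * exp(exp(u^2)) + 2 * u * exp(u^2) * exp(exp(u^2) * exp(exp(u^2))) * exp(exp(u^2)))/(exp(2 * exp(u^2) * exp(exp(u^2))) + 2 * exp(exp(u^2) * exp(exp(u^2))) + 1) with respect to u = exp(exp(u^2 + exp(u^2)))/(exp(exp(u^2 + exp(u^2))) + 1) + C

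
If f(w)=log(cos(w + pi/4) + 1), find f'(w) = -sin(w + pi/4)/(cos(w + pi/4) + 1)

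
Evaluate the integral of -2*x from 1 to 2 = -3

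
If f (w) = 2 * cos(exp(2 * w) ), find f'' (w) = -8*(exp(2*w)*cos(exp(2*w)) + sin(exp(2*w)))*exp(2*w)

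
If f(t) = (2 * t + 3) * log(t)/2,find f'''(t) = (3 - t)/t^3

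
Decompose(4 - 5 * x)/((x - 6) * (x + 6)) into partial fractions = -17/(6*(x + 6)) - 13/(6*(x - 6))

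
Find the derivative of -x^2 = -2*x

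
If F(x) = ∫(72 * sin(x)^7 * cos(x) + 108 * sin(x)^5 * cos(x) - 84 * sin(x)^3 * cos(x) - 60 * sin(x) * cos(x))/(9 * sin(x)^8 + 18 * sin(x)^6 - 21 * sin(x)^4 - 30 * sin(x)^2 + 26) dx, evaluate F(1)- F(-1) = 0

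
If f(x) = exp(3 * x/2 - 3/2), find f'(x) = 3*exp(3*x/2 - 3/2)/2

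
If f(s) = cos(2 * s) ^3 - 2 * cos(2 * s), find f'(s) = -6*sin(2*s)*cos(2*s)^2 + 4*sin(2*s)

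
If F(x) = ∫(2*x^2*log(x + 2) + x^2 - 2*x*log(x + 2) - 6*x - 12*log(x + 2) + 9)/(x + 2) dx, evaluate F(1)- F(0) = -9*log(2) + 4*log(3)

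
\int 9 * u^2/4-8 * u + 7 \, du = 3*u^3/4 - 4*u^2 + 7*u + C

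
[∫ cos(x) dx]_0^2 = sin(2)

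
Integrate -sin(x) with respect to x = cos(x) + C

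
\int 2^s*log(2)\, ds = 2^s + C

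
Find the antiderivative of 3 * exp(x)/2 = 3*exp(x)/2 + C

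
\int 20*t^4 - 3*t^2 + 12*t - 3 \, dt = 4*t^5 - t^3 + 6*t^2 - 3*t + C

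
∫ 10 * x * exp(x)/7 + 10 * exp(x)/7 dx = 10*x*exp(x)/7 + C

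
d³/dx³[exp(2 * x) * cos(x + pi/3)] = (-11*sin(x + pi/3) + 2*cos(x + pi/3))*exp(2*x)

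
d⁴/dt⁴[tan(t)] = 24*tan(t)^5 + 40*tan(t)^3 + 16*tan(t)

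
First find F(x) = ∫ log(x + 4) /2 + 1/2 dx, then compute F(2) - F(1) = -5*log(5)/2 + 3*log(6)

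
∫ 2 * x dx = x^2 + C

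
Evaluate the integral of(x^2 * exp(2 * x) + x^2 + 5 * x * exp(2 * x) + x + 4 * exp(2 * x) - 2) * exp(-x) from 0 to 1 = -5*exp(-1) + 5*E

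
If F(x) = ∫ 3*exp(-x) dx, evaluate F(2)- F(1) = -3*exp(-2) + 3*exp(-1)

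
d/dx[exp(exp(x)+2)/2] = exp(x + exp(x) + 2)/2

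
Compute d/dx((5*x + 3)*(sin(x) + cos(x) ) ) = -5*x*sin(x) + 5*x*cos(x) + 2*sin(x) + 8*cos(x)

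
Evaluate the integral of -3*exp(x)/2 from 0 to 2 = 3/2 - 3*exp(2)/2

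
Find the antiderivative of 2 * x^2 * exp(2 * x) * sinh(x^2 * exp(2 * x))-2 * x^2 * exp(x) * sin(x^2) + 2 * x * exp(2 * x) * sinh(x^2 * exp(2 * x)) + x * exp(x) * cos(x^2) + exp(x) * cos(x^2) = x*exp(x)*cos(x^2) + cosh(x^2*exp(2*x)) + C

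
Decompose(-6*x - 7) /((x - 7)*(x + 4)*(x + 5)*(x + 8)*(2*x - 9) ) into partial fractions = 32/(2375*(2*x - 9)) + 41/(4500*(x + 8)) - 23/(684*(x + 5)) + 1/(44*(x + 4)) - 49/(9900*(x - 7))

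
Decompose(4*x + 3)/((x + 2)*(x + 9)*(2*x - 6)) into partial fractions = -11/(56*(x + 9)) + 1/(14*(x + 2)) + 1/(8*(x - 3))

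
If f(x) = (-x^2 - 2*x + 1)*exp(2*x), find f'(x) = -2*x^2*exp(2*x) - 6*x*exp(2*x)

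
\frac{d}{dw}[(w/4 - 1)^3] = 3*w^2/64 - 3*w/8 + 3/4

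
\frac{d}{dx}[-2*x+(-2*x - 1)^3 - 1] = -24*x^2 - 24*x - 8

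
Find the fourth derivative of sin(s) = sin(s)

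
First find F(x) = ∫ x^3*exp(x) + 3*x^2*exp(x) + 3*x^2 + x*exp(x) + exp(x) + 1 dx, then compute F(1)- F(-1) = 2*exp(-1) + 4 + 2*E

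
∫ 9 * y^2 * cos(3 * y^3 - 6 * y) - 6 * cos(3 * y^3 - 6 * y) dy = sin(3*y*(y^2 - 2)) + C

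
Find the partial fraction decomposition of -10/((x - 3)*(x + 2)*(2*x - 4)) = -1/(4*(x + 2)) + 5/(4*(x - 2)) - 1/(x - 3)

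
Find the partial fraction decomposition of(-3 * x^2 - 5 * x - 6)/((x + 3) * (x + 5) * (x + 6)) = -28/(x + 6) + 28/(x + 5) - 3/(x + 3)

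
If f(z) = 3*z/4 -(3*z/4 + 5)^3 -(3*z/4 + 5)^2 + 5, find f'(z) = -81*z^2/64 - 18*z - 63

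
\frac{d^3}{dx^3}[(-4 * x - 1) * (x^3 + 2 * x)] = -96*x - 6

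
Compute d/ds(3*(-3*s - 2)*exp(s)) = -9*s*exp(s) - 15*exp(s)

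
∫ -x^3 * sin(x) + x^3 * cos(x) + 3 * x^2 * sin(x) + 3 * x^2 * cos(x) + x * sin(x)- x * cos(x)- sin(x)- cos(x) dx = sqrt(2)*x*(x^2 - 1)*sin(x + pi/4) + C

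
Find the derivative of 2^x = 2^x*log(2)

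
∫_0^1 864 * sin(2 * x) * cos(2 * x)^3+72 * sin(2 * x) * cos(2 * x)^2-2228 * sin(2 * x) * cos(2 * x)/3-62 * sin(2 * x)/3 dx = -3*(3*cos(4) - 1 + cos(2)/3)^2 - 28 + 7*cos(2)/3 + 42*cos(2)^2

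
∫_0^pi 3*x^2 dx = pi^3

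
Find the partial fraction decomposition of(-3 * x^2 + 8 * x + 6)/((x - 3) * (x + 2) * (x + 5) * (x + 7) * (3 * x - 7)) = -675/(16016*(3*x - 7)) - 197/(2800*(x + 7)) + 109/(1056*(x + 5)) - 22/(975*(x + 2)) + 3/(800*(x - 3))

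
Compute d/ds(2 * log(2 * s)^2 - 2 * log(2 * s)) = (4*log(s) - 2 + 4*log(2))/s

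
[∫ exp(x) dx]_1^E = -E + exp(E)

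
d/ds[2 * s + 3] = 2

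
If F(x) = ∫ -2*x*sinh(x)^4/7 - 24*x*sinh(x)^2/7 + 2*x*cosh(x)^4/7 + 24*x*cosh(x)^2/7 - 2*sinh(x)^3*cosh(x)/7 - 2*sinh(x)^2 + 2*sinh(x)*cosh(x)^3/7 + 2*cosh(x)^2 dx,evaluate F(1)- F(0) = sinh(2)/7 + 26/7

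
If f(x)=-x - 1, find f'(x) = -1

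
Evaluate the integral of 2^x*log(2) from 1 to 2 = 2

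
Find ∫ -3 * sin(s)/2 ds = 3*cos(s)/2 + C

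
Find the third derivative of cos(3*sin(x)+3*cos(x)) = 6*(-9*sqrt(2)*sin(x)*sin(3*sqrt(2)*sin(x + pi/4))*cos(x) + 5*sqrt(2)*sin(3*sqrt(2)*sin(x + pi/4)) + 9*sin(x + pi/4)*cos(3*sqrt(2)*sin(x + pi/4)))*cos(x + pi/4)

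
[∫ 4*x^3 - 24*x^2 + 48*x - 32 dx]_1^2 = -1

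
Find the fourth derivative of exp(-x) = exp(-x)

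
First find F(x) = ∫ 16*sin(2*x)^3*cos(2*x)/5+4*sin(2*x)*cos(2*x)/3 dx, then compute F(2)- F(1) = -sin(2)^2/3 - 2*sin(2)^4/5 + 2*sin(4)^4/5 + sin(4)^2/3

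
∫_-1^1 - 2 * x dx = 0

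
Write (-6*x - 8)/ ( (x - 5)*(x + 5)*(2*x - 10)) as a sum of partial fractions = 11/(100*(x + 5)) - 11/(100*(x - 5)) - 19/(10*(x - 5)^2)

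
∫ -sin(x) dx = cos(x) + C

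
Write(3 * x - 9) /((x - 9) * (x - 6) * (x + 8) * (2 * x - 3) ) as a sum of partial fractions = -4/(285*(2*x - 3)) + 33/(4522*(x + 8)) - 1/(42*(x - 6)) + 2/(85*(x - 9))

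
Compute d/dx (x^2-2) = 2*x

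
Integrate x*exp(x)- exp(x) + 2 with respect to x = (x - 2)*(exp(x) + 2) + C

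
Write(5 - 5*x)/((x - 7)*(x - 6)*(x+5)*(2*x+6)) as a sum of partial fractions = -5/(88*(x + 5)) + 1/(18*(x + 3)) + 25/(198*(x - 6)) - 1/(8*(x - 7))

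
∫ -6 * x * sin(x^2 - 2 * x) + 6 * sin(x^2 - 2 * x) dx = 3*cos(x*(x - 2)) + C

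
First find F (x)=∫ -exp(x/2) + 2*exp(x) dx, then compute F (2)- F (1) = -4*E + 2*exp(1/2) + 2*exp(2)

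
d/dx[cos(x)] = -sin(x)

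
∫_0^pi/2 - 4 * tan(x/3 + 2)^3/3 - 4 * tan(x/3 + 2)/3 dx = -2*tan(pi/6 + 2)^2 + 2*tan(2)^2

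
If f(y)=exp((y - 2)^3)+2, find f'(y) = 3*y^2*exp(y^3 - 6*y^2 + 12*y - 8) - 12*y*exp(y^3 - 6*y^2 + 12*y - 8) + 12*exp(y^3 - 6*y^2 + 12*y - 8)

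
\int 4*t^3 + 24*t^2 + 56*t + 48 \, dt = t^4 + 8*t^3 + 28*t^2 + 48*t + C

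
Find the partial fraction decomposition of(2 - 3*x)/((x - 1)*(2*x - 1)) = -1/(2*x - 1) - 1/(x - 1)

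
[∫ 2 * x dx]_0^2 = 4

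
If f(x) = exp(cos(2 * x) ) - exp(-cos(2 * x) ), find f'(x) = (-2*exp(2*cos(2*x))*sin(2*x) - 2*sin(2*x))*exp(-cos(2*x))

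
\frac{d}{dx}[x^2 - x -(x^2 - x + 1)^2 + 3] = -4*x^3 + 6*x^2 - 4*x + 1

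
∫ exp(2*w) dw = exp(2*w)/2 + C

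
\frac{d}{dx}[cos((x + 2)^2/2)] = -(x + 2)*sin(x^2/2 + 2*x + 2)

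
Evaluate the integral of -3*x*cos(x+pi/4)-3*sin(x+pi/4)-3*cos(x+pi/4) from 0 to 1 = -6*sin(pi/4 + 1) + 3*sqrt(2)/2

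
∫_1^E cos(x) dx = -sin(1) + sin(E)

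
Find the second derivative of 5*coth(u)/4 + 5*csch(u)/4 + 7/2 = 5*(cosh(u) + 1)^2/(4*sinh(u)^3)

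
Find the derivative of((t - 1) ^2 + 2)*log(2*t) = (2*t^2*log(t) + t^2 + 2*t^2*log(2) - 2*t*log(t) - 2*t - 2*t*log(2) + 3)/t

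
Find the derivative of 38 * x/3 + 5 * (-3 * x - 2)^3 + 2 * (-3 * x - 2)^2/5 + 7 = -405*x^2 - 2664*x/5 - 2438/15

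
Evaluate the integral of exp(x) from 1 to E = -E + exp(E)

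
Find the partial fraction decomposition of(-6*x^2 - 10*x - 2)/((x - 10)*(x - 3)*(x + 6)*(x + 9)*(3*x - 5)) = -1431/(36800*(3*x - 5)) - 199/(10944*(x + 9)) + 79/(4968*(x + 6)) + 43/(1512*(x - 3)) - 351/(26600*(x - 10))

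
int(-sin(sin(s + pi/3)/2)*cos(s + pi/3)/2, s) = cos(sin(s + pi/3)/2) + C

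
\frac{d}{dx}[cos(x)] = -sin(x)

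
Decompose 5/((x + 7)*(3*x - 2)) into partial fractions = 15/(23*(3*x - 2)) - 5/(23*(x + 7))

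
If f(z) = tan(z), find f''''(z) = 24*tan(z)^5 + 40*tan(z)^3 + 16*tan(z)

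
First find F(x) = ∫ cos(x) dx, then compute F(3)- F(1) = -sin(1) + sin(3)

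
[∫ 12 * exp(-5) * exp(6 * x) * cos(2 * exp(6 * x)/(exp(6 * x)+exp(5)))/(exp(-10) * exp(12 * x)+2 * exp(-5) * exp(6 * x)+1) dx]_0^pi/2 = -sin(2/(1 + exp(5))) + sin(2*exp(3*pi)/(exp(5) + exp(3*pi)))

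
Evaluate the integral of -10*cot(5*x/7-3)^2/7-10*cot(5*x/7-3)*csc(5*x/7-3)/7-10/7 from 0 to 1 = 2*cot(3) - 2*csc(16/7) - 2*cot(16/7) + 2*csc(3)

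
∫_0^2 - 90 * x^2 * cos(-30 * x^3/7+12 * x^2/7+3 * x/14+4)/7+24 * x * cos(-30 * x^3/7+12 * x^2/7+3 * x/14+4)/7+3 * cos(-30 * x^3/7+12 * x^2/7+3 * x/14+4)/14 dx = -sin(4) - sin(23)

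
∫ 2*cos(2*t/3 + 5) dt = 3*sin(2*t/3 + 5) + C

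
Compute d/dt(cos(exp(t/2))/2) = -exp(t/2)*sin(exp(t/2))/4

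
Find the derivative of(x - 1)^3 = 3*x^2 - 6*x + 3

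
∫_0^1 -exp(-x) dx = -1 + exp(-1)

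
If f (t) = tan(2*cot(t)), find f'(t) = -2/(sin(t)^2*cos(2/tan(t))^2)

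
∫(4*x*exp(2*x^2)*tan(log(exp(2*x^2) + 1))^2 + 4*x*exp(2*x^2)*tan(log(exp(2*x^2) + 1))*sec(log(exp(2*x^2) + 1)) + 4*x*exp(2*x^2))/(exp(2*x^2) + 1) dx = tan(log(exp(2*x^2) + 1)) + sec(log(exp(2*x^2) + 1)) + C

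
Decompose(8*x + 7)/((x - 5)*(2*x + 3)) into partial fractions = 10/(13*(2*x + 3)) + 47/(13*(x - 5))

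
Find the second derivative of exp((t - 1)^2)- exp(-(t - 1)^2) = (4*t^2*exp(2*t^2 - 4*t + 2) - 4*t^2 - 8*t*exp(2*t^2 - 4*t + 2) + 8*t + 6*exp(2*t^2 - 4*t + 2) - 2)*exp(-t^2 + 2*t - 1)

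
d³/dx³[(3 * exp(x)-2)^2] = 72*exp(2*x) - 12*exp(x)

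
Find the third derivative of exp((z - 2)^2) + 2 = 8*z^3*exp(z^2 - 4*z + 4) - 48*z^2*exp(z^2 - 4*z + 4) + 108*z*exp(z^2 - 4*z + 4) - 88*exp(z^2 - 4*z + 4)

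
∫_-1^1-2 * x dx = 0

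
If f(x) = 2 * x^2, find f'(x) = 4*x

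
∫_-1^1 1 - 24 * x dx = 2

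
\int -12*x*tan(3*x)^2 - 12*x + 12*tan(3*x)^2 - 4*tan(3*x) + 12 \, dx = (4 - 4*x)*tan(3*x) + C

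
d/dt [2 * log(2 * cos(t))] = -2*tan(t)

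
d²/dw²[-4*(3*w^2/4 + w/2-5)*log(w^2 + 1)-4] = (-6*w^4*log(w^2 + 1) - 18*w^4 - 4*w^3 - 12*w^2*log(w^2 + 1) - 70*w^2 - 12*w - 6*log(w^2 + 1) + 40)/(w^4 + 2*w^2 + 1)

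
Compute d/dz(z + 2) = 1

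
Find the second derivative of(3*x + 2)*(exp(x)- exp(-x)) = (3*x*exp(2*x) - 3*x + 8*exp(2*x) + 4)*exp(-x)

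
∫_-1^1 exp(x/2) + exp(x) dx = -(exp(-1/2) + 1)^2 + (1 + exp(1/2))^2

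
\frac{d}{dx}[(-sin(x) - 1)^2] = 2*(sin(x) + 1)*cos(x)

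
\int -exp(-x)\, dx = exp(-x) + C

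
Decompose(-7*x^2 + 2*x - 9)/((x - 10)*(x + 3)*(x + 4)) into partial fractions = -129/(14*(x + 4)) + 6/(x + 3) - 53/(14*(x - 10))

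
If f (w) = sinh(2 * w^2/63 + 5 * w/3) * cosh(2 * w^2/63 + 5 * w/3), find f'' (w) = 32*w^2*sinh(2*w*(2*w + 105)/63)/3969 + 80*w*sinh(2*w*(2*w + 105)/63)/189 + 4*sinh(w*(2*w + 105)/63)^2/63 + 50*sinh(2*w*(2*w + 105)/63)/9 + 4*cosh(w*(2*w + 105)/63)^2/63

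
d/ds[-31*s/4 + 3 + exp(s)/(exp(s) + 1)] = (-31*exp(2*s) - 58*exp(s) - 31)/(4*exp(2*s) + 8*exp(s) + 4)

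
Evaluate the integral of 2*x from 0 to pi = pi^2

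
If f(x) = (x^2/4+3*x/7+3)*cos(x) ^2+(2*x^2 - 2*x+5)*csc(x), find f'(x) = -x^2*sin(2*x)/4 - 2*x^2*cot(x)*csc(x) - 3*x*sin(2*x)/7 + x*cos(x)^2/2 + 2*x*cot(x)*csc(x) + 4*x*csc(x) - 3*sin(2*x) + 3*cos(x)^2/7 - 5*cot(x)*csc(x) - 2*csc(x)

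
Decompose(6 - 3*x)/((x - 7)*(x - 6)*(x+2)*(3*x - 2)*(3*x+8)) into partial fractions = 189/(7540*(3*x + 8)) + 27/(6080*(3*x - 2)) - 1/(96*(x + 2)) + 3/(832*(x - 6)) - 5/(1653*(x - 7))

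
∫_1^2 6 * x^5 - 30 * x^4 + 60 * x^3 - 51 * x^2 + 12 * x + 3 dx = 4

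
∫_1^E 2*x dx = -1 + exp(2)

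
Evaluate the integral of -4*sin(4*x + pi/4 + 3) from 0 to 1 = cos(pi/4 + 7) - cos(pi/4 + 3)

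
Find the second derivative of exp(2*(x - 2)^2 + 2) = 16*x^2*exp(2*x^2 - 8*x + 10) - 64*x*exp(2*x^2 - 8*x + 10) + 68*exp(2*x^2 - 8*x + 10)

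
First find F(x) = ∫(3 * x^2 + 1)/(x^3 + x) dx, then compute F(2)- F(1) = -log(2) + log(10)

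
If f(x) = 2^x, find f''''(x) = 2^x*log(2)^4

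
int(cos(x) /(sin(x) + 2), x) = log(2*sin(x) + 4) + C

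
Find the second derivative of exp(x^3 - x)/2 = 9*x^4*exp(x^3 - x)/2 - 3*x^2*exp(x^3 - x) + 3*x*exp(x^3 - x) + exp(x^3 - x)/2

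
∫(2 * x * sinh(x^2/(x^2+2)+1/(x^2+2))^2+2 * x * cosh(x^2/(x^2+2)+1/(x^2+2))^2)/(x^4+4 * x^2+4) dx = sinh(2*(x^2 + 1)/(x^2 + 2))/2 + C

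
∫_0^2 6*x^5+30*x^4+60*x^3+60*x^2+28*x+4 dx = 720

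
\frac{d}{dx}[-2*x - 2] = -2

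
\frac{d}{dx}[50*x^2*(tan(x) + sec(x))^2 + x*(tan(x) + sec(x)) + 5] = 100*x^2*sin(x)^2/cos(x)^3 + 200*x^2*sin(x)/cos(x)^3 + 100*x^2/cos(x)^3 + 201*x*sin(x)/cos(x)^2 + 100*x*tan(x)^2 + 101*x/cos(x)^2 + tan(x) + 1/cos(x)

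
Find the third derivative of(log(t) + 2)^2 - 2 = (4*log(t) + 2)/t^3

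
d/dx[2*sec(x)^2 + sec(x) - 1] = (1 + 4/cos(x))*sin(x)/cos(x)^2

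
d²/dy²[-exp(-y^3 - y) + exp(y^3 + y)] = (9*y^4*exp(2*y^3 + 2*y) - 9*y^4 + 6*y^2*exp(2*y^3 + 2*y) - 6*y^2 + 6*y*exp(2*y^3 + 2*y) + 6*y + exp(2*y^3 + 2*y) - 1)*exp(-y^3 - y)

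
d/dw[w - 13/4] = 1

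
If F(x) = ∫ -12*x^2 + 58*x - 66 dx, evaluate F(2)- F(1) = -7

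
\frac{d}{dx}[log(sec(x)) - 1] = tan(x)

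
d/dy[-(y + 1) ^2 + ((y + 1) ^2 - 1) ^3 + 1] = 6*y^5 + 30*y^4 + 48*y^3 + 24*y^2 - 2*y - 2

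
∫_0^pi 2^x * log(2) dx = -1 + 2^pi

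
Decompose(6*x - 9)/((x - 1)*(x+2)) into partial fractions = 7/(x + 2) - 1/(x - 1)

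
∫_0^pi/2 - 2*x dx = -pi^2/4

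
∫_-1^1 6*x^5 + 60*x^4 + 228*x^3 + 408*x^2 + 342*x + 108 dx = 512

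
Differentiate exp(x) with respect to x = exp(x)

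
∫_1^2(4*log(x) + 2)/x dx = 2*(log(2) + 1)*log(2)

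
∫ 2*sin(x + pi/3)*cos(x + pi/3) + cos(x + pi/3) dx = (sin(x + pi/3) + 1)*sin(x + pi/3) + C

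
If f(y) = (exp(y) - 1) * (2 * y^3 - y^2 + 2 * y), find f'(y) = 2*y^3*exp(y) + 5*y^2*exp(y) - 6*y^2 + 2*y + 2*exp(y) - 2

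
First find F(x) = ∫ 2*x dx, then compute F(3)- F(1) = 8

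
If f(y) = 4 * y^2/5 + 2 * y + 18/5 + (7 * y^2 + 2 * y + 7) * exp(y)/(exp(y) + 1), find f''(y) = (-35*y^2*exp(2*y) + 35*y^2*exp(y) + 130*y*exp(2*y) + 150*y*exp(y) + 78*exp(3*y) + 149*exp(2*y) + 149*exp(y) + 8)/(5*exp(3*y) + 15*exp(2*y) + 15*exp(y) + 5)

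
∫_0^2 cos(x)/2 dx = sin(2)/2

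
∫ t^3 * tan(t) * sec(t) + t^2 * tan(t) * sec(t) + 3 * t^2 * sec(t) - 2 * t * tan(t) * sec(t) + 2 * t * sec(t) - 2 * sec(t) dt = t*(t^2 + t - 2)*sec(t) + C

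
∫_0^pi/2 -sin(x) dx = -1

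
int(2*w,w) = w^2 + C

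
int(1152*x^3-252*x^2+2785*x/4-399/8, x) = 288*x^4 - 84*x^3 + 2785*x^2/8 - 399*x/8 + C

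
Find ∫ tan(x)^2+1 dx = tan(x) + C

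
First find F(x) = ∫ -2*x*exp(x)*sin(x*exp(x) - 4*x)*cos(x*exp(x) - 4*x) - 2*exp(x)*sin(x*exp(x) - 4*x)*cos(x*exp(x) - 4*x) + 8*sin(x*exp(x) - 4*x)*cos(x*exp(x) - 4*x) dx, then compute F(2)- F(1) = -cos(4 - E)^2 + cos(8 - 2*exp(2))^2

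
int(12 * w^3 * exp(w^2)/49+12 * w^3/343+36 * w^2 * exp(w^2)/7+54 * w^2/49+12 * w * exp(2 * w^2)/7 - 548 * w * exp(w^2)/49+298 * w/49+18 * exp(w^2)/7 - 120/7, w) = -4*w^2/7 - 12*w + 3*(w^2 + 21*w + 7*exp(w^2) - 14)^2/343 - 4*exp(w^2) + C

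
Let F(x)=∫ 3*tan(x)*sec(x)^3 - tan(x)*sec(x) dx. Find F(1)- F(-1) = 0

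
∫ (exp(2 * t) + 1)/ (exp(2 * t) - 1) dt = log(sinh(t)) + C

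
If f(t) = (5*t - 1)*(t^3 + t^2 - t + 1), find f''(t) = 60*t^2 + 24*t - 12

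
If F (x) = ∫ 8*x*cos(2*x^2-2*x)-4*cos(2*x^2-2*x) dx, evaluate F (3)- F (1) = 2*sin(12)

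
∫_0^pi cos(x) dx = 0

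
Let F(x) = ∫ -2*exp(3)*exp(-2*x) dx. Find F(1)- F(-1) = E - exp(5)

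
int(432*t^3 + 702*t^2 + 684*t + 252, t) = 108*t^4 + 234*t^3 + 342*t^2 + 252*t + C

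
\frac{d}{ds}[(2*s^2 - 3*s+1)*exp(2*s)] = 4*s^2*exp(2*s) - 2*s*exp(2*s) - exp(2*s)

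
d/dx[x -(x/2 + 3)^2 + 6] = -x/2 - 2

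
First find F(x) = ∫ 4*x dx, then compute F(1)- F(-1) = 0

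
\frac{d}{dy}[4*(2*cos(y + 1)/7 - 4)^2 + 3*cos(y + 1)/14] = 125*sin(y + 1)/14 - 16*sin(2*y + 2)/49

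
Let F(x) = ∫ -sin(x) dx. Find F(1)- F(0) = -1 + cos(1)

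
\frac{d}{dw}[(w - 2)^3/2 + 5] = 3*w^2/2 - 6*w + 6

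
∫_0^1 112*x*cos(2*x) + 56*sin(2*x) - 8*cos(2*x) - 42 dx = -42 + 52*sin(2)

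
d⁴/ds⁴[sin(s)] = sin(s)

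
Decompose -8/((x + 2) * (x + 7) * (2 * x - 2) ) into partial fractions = -1/(10*(x + 7)) + 4/(15*(x + 2)) - 1/(6*(x - 1))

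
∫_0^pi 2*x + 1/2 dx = pi*(1 + 2*pi)/2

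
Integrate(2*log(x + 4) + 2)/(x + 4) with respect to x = (log(x + 4) + 1)^2 + C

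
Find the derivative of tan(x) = cos(x)^(-2)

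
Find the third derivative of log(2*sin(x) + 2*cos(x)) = 2*cos(x + pi/4)/sin(x + pi/4)^3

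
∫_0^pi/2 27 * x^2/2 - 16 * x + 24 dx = -2*pi^2 + 9*pi^3/16 + 12*pi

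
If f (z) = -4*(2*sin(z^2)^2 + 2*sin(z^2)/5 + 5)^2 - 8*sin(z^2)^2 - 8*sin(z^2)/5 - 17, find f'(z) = -16*z*(8*sin(z^2)^3 + 12*sin(z^2)^2/5 + 554*sin(z^2)/25 + 11/5)*cos(z^2)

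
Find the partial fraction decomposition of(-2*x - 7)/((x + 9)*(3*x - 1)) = -23/(28*(3*x - 1)) - 11/(28*(x + 9))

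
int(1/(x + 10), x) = log(x/2 + 5) + C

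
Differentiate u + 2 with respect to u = 1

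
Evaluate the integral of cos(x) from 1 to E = -sin(1) + sin(E)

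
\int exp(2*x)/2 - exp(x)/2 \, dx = (exp(x) - 2)*exp(x)/4 + C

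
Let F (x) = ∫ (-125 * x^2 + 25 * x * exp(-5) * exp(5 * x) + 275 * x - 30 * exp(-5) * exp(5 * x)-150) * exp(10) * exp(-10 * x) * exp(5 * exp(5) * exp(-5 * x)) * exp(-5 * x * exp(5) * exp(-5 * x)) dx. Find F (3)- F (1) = -10*exp(-10 - 10*exp(-10))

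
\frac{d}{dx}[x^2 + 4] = 2*x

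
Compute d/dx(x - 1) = 1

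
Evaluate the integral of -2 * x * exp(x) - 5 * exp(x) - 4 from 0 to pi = (2 + exp(pi))*(-2*pi - 3) + 9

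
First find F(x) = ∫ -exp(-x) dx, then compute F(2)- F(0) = -1 + exp(-2)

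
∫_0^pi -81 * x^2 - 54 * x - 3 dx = (-3*pi - 1)^3 + 1 + 6*pi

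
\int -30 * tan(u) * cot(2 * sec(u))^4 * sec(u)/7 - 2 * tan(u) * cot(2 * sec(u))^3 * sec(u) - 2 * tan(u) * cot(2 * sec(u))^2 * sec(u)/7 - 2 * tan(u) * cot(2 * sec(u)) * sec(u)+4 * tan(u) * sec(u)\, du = (10*cot(2*sec(u))^2 + 7*cot(2*sec(u)) - 28)*cot(2*sec(u))/14 + C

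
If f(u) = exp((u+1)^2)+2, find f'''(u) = 8*u^3*exp(u^2 + 2*u + 1) + 24*u^2*exp(u^2 + 2*u + 1) + 36*u*exp(u^2 + 2*u + 1) + 20*exp(u^2 + 2*u + 1)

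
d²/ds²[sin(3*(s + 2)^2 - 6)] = -36*s^2*sin(3*s^2 + 12*s + 6) - 144*s*sin(3*s^2 + 12*s + 6) - 144*sin(3*s^2 + 12*s + 6) + 6*cos(3*s^2 + 12*s + 6)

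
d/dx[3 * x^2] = 6*x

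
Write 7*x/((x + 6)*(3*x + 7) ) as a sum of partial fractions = -49/(11*(3*x + 7)) + 42/(11*(x + 6))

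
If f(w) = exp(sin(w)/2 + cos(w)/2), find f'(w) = sqrt(2)*exp(sin(w)/2)*exp(cos(w)/2)*cos(w + pi/4)/2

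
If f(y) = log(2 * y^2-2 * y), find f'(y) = (2*y - 1)/(y^2 - y)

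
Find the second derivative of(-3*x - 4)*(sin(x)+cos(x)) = 3*x*sin(x) + 3*x*cos(x) + 10*sin(x) - 2*cos(x)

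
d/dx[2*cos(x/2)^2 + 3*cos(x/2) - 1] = -3*sin(x/2)/2 - sin(x)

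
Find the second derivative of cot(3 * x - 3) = 18*cos(3*x - 3)/sin(3*x - 3)^3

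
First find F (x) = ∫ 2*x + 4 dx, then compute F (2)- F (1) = 7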